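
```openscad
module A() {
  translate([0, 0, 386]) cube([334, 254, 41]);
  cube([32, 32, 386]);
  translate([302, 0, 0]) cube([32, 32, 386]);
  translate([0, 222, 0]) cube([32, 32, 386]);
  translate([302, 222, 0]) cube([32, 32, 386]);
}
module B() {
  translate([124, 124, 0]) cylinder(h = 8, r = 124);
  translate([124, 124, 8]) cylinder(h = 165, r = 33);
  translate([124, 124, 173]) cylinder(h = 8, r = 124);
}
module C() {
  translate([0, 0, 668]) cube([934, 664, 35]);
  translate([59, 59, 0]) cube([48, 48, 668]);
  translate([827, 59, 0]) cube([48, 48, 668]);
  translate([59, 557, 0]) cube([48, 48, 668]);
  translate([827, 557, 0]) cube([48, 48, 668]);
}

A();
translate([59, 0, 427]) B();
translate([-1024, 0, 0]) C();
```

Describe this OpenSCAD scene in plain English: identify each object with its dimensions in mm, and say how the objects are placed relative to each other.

A is a simple wooden stool: a rectangular seat 334 mm (x) by 254 mm (y), 41 mm thick, top face at z = 427 mm, on four square legs, each 32×32 mm in cross-section. The legs rest on z = 0, each flush with a corner of the seat.

B is a spool: two coaxial disc flanges of radius 124 mm and thickness 8 mm, joined by a core cylinder of radius 33 mm and height 165 mm. The lower flange rests on z = 0 and the three cylinders share a vertical axis.

C is a table: top 934 mm (x) × 664 mm (y), 35 mm thick, upper face at z = 703 mm, on four 48×48 mm square legs, each inset 59 mm from the nearest pair of top edges, running from z = 0 to the bottom of the top.

The spool is on top of the stool. The table is on the floor beside the stool on its −x side.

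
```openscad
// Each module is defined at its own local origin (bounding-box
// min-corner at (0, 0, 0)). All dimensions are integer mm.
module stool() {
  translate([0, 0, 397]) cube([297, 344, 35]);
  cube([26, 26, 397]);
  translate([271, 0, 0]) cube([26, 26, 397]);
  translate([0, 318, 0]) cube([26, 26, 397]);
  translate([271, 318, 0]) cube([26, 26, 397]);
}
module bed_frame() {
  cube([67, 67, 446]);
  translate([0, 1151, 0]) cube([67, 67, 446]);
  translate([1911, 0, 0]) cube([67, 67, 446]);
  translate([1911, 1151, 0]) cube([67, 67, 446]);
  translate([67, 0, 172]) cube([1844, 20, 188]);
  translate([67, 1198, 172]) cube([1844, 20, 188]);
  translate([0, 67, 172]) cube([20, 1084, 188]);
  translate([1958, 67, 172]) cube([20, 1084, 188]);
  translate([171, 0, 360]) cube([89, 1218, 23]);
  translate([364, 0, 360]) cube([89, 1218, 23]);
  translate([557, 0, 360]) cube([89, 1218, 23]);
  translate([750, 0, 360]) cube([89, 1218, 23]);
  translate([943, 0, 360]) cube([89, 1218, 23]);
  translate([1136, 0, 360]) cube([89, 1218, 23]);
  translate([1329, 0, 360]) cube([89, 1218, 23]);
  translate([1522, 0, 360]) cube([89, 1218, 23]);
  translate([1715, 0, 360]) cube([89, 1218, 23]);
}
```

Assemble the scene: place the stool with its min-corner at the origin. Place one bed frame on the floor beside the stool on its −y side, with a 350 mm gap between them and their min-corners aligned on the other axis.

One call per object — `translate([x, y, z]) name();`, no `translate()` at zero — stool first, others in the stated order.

stool();
translate([0, -1568, 0]) bed_frame();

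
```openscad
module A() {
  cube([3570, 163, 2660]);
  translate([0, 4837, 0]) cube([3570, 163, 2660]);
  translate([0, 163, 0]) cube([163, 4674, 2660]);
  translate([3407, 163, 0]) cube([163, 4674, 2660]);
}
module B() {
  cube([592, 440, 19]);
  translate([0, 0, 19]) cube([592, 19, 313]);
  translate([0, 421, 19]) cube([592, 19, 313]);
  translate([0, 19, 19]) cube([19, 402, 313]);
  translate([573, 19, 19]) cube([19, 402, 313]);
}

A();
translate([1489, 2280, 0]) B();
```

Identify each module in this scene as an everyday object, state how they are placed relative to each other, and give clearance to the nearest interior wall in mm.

Clearances: x = 1326, y = 2117; minimum 1326 mm.

A is a house frame. B is an open box. The open box sits inside the house frame, centred. The clearance to the nearest interior wall is 1326 mm.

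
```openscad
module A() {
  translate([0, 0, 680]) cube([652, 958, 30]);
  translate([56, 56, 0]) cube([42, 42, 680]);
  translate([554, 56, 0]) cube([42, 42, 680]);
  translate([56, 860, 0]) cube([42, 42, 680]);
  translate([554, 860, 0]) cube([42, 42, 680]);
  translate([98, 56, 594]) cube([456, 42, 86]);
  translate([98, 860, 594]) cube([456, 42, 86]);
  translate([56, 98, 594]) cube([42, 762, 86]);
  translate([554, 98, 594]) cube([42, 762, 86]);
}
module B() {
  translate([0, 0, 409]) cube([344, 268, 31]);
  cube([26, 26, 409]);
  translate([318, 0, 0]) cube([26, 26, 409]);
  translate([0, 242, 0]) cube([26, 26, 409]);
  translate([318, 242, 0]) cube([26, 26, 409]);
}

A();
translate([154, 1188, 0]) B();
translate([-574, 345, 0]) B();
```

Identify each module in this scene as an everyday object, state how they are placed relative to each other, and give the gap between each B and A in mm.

A is a table. B is a stool. Two stools sit around the table at the +y, −x sides. The gap between each stool and the table is 230 mm.

Each stool's nearest face is 230 mm from the table's bounding box.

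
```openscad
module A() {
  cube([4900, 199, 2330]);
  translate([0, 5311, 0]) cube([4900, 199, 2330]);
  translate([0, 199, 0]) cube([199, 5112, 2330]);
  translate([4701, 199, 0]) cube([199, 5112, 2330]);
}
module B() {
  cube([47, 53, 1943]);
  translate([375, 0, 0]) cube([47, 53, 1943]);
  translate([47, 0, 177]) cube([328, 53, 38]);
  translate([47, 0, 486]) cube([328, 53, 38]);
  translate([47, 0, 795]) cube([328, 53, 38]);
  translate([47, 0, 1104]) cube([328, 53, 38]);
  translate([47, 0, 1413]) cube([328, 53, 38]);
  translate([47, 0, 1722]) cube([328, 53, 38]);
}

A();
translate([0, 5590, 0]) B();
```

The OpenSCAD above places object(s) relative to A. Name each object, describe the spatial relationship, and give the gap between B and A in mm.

The ladder's nearest face is 80 mm from the house frame's +y face.

A is a house frame. B is a ladder. The ladder is on the floor beside the house frame on its +y side. The gap between the ladder and the house frame is 80 mm.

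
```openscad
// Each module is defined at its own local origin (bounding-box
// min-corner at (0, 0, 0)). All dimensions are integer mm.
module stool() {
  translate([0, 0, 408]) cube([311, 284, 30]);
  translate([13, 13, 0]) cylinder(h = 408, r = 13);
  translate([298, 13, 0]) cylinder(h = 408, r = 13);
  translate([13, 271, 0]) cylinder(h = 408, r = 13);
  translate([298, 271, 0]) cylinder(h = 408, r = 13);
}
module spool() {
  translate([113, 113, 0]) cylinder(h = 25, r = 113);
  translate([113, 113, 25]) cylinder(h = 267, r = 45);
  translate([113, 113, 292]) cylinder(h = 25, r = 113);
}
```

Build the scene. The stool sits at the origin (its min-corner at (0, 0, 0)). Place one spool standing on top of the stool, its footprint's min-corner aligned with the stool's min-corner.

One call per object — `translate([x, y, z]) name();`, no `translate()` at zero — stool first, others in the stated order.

stool();
translate([0, 0, 438]) spool();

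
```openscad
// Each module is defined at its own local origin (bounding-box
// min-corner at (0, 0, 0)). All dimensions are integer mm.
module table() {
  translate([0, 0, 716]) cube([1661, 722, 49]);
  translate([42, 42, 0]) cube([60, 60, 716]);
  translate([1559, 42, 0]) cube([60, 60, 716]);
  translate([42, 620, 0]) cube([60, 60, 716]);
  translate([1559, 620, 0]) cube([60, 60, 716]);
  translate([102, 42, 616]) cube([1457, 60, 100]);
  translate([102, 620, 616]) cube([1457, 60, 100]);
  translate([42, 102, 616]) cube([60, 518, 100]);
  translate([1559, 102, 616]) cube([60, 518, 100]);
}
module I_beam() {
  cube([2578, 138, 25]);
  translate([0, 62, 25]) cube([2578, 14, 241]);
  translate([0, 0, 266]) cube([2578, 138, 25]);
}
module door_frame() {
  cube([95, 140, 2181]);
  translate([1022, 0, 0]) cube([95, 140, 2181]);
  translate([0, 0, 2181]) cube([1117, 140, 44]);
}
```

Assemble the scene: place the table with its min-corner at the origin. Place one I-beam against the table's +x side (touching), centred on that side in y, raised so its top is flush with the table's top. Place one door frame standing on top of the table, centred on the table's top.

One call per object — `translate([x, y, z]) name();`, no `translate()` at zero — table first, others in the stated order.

table();
translate([1661, 292, 474]) I_beam();
translate([272, 291, 765]) door_frame();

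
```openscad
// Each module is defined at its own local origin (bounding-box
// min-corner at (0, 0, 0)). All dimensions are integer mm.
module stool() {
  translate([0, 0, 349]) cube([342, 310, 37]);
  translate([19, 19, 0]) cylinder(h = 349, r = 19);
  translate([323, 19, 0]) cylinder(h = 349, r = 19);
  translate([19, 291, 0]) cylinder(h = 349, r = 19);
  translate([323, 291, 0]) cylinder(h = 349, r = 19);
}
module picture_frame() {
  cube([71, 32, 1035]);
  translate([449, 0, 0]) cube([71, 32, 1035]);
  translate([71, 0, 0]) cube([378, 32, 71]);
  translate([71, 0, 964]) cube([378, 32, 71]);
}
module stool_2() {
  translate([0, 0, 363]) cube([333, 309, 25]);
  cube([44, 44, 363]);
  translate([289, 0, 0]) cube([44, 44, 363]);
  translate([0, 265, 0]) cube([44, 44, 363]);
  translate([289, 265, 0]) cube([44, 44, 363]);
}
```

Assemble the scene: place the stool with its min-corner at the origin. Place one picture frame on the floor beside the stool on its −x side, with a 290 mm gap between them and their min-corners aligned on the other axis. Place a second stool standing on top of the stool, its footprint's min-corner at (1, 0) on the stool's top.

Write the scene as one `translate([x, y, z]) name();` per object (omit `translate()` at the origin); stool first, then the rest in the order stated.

stool();
translate([-810, 0, 0]) picture_frame();
translate([1, 0, 386]) stool_2();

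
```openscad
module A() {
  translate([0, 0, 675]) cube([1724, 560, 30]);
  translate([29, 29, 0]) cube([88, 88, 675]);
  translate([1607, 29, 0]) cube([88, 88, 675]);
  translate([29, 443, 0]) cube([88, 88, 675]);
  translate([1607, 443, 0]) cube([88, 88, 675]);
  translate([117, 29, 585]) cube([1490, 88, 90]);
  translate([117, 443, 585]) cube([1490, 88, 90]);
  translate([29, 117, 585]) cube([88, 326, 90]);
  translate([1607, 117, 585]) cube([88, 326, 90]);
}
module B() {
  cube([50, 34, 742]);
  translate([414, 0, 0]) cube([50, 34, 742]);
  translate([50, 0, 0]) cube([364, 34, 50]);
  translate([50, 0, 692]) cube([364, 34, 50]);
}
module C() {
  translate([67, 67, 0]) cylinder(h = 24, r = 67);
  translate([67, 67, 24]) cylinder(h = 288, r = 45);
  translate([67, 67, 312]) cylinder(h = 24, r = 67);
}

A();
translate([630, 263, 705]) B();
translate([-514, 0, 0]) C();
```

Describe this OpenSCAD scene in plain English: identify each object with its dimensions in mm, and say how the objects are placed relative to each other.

A is a table with a 1724×560 mm rectangular top, 30 mm thick, top surface at z = 705 mm, supported by four 88×88 mm square legs, each inset 29 mm from the nearest pair of top edges, running from the floor. Four apron rails, 88 mm thick and 90 mm tall, run between adjacent legs with their top edges flush with the underside of the top and their outer faces flush with the legs' outer faces.

B is a rectangular picture frame lying in the x–z plane (depth along y). The opening is 364 mm wide (x) by 642 mm tall (z), surrounded by a border 50 mm wide on all four sides. The frame is 34 mm deep and is made of two full-height vertical stiles with two horizontal rails fitted between them.

C is a spool: two coaxial disc flanges of radius 67 mm and thickness 24 mm, joined by a core cylinder of radius 45 mm and height 288 mm. The lower flange rests on z = 0 and the three cylinders share a vertical axis.

The picture frame is on top of the table, centred. The spool is on the floor beside the table on its −x side.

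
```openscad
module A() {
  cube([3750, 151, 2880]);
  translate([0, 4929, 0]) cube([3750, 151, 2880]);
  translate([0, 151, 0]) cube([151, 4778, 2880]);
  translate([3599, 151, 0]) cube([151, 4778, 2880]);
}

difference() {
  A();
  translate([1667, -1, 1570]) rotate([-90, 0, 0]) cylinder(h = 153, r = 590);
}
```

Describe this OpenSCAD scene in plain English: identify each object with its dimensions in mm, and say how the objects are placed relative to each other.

A is a box-shaped house frame (walls only): outside footprint 3750×5080 mm, wall height 2880 mm, wall thickness 151 mm. The two y-facing walls run the full x-width; the two x-facing walls fit between the inner faces of the y-facing walls.

The house frame has a circular hole of radius 590 mm through its front wall, centred at (x = 1667, z = 1570).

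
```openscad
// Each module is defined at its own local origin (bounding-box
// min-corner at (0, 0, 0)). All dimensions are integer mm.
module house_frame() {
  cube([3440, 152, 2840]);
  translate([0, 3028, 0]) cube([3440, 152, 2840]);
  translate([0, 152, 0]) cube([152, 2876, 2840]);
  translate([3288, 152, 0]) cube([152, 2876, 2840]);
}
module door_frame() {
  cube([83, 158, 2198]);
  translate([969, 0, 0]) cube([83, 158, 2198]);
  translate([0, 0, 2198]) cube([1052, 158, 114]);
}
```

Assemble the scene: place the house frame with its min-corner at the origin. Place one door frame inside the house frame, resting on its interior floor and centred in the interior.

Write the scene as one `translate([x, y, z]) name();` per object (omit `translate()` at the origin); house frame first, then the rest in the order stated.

house_frame();
translate([1194, 1511, 0]) door_frame();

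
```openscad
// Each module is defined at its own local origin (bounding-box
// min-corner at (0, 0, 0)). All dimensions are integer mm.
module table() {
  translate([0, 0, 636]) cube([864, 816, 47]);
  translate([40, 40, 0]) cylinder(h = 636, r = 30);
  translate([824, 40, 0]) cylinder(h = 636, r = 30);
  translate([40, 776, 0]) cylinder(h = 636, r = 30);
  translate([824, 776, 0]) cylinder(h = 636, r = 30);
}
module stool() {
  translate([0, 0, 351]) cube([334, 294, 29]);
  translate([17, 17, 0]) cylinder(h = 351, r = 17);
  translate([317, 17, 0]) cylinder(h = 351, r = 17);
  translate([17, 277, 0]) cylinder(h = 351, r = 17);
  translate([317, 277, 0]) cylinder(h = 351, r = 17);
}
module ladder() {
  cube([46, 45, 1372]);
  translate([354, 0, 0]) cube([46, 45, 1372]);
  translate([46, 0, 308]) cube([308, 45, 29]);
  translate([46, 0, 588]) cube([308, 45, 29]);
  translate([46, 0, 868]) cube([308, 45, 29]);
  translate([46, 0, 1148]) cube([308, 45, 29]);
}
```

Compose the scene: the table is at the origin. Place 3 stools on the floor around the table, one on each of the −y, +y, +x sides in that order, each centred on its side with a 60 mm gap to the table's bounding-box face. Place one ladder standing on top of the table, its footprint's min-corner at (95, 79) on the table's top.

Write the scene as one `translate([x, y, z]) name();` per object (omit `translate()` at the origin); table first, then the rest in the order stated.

table();
translate([265, -354, 0]) stool();
translate([265, 876, 0]) stool();
translate([924, 261, 0]) stool();
translate([95, 79, 683]) ladder();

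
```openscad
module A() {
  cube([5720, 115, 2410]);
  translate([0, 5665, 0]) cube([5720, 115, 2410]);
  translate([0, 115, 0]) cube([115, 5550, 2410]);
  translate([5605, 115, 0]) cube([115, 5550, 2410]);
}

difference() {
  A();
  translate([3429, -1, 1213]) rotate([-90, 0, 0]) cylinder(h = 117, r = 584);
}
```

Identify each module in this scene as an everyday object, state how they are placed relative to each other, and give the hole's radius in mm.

A is a house frame. The house frame has a circular hole through its front wall. The hole's radius is 584 mm.

The subtracted cylinder has r = 584 mm.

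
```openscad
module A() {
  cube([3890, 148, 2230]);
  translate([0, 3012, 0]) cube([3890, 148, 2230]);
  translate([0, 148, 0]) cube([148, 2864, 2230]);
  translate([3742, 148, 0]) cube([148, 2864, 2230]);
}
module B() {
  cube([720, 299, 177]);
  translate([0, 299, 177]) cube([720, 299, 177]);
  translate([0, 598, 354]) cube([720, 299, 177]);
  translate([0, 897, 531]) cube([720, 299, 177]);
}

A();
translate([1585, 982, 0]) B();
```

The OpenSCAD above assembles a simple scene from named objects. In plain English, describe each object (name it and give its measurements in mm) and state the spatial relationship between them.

A is the wall frame of a small rectangular building: four walls, each 2230 mm tall and 148 mm thick, enclosing a footprint 3890 mm (x) by 3160 mm (y) outside-to-outside, with no floor or roof. The front and back walls (the −y and +y sides) span the full width; the two side walls fit between them.

B is a straight staircase of 4 solid steps. Each step is 720 mm wide (x), 299 mm deep (y, the going) and 177 mm tall (the rise). The first step rests on the floor; each subsequent step sits one going further in +y and one rise higher in +z, directly behind and above the previous step with no overlap.

The staircase sits inside the house frame, centred.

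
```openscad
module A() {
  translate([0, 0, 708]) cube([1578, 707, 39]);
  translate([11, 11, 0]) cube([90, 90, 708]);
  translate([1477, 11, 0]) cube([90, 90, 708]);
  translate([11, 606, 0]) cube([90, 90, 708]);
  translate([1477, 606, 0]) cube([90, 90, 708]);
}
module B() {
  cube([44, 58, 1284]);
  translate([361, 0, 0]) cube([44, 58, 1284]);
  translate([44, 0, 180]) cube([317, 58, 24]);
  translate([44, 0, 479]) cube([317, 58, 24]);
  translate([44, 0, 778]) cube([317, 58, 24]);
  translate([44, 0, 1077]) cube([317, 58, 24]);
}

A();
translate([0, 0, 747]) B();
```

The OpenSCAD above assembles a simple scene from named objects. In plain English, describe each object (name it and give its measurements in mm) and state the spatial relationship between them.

A is a table: top 1578 mm (x) × 707 mm (y), 39 mm thick, upper face at z = 747 mm, on four 90×90 mm square legs, each inset 11 mm from the nearest pair of top edges, running from z = 0 to the bottom of the top.

B is a straight ladder. Two 44×58 mm vertical rails, 1284 mm tall, stand 405 mm apart (outside-to-outside) with their front faces coplanar on the −y side. 4 rungs, each 58 mm deep and 24 mm tall, span between the inner faces of the rails, front faces flush with the rails. The lowest rung's underside is at z = 180 mm and rungs are spaced 299 mm apart (underside to underside).

The ladder is on top of the table.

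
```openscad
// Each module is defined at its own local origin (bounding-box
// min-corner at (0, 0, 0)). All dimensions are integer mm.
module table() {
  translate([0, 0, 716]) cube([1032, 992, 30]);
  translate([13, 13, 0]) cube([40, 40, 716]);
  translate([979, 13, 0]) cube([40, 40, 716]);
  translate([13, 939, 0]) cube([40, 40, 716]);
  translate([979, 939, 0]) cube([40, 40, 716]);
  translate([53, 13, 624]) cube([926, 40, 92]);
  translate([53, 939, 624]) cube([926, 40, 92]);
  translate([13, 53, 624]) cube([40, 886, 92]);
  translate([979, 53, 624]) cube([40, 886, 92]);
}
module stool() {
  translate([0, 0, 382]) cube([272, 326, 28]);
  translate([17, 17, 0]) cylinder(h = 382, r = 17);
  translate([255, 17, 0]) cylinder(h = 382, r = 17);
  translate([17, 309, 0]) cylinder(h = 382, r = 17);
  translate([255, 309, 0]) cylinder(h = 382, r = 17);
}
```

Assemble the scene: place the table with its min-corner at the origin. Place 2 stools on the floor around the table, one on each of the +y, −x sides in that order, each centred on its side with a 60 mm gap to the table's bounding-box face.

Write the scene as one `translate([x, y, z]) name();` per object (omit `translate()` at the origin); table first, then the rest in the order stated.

table();
translate([380, 1052, 0]) stool();
translate([-332, 333, 0]) stool();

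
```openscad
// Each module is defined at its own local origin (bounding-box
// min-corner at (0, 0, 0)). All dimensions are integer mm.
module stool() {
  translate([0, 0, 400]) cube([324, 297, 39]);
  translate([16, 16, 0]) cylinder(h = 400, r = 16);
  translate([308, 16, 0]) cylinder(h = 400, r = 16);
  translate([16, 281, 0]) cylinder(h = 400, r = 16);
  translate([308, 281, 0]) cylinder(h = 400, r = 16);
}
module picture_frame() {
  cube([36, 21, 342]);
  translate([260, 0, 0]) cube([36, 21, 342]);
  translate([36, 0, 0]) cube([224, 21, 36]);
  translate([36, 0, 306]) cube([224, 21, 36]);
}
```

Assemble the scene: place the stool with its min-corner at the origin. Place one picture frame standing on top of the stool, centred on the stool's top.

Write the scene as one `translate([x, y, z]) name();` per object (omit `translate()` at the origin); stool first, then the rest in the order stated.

stool();
translate([14, 138, 439]) picture_frame();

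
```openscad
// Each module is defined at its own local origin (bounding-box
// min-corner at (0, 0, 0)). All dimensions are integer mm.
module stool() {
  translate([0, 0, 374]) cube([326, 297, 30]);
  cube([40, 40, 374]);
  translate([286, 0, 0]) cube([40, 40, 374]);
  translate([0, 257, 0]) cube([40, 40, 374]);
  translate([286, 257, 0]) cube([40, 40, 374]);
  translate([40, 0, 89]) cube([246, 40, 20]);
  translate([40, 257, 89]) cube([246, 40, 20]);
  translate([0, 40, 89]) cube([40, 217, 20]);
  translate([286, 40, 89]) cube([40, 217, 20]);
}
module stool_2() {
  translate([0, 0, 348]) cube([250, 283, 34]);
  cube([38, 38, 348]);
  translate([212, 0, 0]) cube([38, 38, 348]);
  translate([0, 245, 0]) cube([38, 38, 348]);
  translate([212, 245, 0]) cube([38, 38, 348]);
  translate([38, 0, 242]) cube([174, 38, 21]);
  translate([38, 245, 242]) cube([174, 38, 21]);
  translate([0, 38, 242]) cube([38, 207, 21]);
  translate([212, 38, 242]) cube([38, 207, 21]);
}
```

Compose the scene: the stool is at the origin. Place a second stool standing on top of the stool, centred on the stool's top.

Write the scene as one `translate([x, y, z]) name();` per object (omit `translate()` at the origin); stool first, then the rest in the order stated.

stool();
translate([38, 7, 404]) stool_2();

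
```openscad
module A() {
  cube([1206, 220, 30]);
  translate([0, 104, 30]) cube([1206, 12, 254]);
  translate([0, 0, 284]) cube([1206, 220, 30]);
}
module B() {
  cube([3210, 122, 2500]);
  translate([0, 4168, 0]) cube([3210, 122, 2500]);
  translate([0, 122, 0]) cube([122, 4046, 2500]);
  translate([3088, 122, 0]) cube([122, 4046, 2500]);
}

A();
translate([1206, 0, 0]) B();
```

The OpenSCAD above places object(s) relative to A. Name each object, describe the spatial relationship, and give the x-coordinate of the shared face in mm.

A is an I-beam. B is a house frame. The house frame is against the I-beam's +x side, with their −y faces flush. The x-coordinate of the shared face is 1206 mm.

The I-beam's +x face and the house frame's −x face are both at x = 1206 mm.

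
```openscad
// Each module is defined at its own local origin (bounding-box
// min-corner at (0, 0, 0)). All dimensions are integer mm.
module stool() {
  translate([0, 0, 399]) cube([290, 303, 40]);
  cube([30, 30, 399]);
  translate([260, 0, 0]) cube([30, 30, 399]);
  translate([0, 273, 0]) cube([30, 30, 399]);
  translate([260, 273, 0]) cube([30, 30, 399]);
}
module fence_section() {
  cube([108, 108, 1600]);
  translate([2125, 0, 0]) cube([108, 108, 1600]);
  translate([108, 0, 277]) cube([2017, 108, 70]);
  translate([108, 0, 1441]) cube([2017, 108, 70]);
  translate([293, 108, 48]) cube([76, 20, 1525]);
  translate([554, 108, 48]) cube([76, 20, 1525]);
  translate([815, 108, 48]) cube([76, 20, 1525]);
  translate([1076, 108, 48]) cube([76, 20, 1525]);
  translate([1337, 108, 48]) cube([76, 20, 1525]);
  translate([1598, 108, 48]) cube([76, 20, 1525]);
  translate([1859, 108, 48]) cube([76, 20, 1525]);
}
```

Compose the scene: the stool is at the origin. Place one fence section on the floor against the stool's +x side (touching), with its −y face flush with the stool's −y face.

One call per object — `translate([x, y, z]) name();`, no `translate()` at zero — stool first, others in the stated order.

stool();
translate([290, 0, 0]) fence_section();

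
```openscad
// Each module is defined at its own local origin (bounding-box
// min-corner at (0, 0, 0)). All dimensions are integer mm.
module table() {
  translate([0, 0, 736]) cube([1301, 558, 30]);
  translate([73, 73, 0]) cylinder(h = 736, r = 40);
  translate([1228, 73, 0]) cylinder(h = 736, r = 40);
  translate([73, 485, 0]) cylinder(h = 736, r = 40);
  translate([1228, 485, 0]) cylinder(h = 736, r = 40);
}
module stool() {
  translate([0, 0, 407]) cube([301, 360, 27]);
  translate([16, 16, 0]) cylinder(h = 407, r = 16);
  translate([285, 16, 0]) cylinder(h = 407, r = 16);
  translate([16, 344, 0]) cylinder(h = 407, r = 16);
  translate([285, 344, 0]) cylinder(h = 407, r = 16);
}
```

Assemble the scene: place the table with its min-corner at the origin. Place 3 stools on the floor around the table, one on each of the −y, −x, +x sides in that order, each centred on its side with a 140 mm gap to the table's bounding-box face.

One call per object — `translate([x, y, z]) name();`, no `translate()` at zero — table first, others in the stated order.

table();
translate([500, -500, 0]) stool();
translate([-441, 99, 0]) stool();
translate([1441, 99, 0]) stool();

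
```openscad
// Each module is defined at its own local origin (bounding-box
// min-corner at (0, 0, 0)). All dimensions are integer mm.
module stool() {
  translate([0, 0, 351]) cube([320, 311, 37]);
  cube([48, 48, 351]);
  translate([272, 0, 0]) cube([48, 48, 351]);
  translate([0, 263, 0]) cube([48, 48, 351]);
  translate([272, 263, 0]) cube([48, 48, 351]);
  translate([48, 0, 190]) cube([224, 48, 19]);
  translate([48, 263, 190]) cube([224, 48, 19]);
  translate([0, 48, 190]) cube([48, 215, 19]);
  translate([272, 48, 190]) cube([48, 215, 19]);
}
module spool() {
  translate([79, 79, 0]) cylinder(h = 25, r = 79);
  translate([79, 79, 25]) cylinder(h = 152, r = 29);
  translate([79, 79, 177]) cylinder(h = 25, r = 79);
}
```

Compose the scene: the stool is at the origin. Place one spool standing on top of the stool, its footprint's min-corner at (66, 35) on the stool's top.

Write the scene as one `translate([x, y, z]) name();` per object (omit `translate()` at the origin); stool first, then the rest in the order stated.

stool();
translate([66, 35, 388]) spool();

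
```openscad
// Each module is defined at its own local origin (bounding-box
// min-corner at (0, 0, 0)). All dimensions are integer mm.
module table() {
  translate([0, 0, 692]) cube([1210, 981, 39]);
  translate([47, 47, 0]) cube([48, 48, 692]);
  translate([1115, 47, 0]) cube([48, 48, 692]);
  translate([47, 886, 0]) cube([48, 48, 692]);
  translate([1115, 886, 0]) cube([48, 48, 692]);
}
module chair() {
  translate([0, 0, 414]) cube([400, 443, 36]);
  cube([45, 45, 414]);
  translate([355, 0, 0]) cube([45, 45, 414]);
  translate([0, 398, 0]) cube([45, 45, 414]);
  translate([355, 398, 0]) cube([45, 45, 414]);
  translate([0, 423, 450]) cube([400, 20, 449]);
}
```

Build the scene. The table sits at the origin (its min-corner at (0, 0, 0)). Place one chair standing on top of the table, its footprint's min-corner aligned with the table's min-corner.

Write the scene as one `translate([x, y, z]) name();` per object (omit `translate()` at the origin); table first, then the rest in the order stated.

table();
translate([0, 0, 731]) chair();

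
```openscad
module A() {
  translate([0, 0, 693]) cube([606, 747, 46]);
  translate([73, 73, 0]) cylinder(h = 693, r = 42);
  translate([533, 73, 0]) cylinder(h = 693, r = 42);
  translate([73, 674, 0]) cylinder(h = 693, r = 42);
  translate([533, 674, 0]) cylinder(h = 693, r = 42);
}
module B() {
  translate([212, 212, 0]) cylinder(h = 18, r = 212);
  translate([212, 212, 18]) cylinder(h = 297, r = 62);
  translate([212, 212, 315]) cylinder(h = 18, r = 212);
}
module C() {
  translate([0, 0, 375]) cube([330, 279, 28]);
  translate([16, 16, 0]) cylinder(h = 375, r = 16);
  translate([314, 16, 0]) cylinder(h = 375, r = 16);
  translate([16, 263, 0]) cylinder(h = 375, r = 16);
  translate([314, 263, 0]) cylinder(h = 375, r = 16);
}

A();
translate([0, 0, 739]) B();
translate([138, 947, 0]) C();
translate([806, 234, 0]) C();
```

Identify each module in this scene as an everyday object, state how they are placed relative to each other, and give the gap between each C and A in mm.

A is a table. B is a spool. C is a stool. The spool is on top of the table. Two stools sit around the table at the +y, +x sides. The gap between each stool and the table is 200 mm.

Each stool's nearest face is 200 mm from the table's bounding box.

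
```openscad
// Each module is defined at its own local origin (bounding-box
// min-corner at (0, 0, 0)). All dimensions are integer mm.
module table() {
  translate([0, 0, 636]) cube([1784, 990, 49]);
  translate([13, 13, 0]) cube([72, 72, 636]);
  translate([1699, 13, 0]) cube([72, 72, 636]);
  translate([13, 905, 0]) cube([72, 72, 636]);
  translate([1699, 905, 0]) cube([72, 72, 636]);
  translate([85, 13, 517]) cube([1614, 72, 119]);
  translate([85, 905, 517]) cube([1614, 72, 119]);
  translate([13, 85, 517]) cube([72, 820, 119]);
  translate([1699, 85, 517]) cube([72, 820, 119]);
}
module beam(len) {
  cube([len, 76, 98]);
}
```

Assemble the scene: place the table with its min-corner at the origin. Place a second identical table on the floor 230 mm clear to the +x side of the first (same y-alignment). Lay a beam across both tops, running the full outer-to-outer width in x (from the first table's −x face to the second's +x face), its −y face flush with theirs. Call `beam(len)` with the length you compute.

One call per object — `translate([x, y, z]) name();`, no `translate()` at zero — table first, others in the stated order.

table();
translate([2014, 0, 0]) table();
translate([0, 0, 685]) beam(3798);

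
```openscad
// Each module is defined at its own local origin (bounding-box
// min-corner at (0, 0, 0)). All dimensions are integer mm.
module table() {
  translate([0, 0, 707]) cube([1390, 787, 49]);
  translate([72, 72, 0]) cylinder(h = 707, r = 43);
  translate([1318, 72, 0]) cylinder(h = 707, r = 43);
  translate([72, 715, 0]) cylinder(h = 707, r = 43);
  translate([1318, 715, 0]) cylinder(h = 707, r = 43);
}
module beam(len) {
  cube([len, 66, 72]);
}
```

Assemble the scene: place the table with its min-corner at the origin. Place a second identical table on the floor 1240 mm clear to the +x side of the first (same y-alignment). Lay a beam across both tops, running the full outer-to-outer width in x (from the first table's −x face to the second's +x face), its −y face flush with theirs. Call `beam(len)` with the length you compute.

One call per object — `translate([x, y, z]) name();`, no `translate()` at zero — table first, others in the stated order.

table();
translate([2630, 0, 0]) table();
translate([0, 0, 756]) beam(4020);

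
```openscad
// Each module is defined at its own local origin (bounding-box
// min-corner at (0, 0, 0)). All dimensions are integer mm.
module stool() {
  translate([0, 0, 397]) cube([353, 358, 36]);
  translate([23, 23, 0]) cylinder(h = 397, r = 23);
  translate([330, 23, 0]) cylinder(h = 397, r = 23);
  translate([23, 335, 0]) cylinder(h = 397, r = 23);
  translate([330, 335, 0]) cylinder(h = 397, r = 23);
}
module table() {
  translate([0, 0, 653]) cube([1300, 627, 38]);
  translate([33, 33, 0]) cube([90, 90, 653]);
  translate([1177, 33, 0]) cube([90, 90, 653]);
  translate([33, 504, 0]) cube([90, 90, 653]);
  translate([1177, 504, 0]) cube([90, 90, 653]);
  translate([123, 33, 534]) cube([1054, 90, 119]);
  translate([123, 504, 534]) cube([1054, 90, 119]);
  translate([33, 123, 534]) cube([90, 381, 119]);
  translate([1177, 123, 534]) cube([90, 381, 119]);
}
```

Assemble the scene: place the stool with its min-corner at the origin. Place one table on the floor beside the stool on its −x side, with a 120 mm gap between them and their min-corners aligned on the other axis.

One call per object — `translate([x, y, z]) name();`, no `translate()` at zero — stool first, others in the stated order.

stool();
translate([-1420, 0, 0]) table();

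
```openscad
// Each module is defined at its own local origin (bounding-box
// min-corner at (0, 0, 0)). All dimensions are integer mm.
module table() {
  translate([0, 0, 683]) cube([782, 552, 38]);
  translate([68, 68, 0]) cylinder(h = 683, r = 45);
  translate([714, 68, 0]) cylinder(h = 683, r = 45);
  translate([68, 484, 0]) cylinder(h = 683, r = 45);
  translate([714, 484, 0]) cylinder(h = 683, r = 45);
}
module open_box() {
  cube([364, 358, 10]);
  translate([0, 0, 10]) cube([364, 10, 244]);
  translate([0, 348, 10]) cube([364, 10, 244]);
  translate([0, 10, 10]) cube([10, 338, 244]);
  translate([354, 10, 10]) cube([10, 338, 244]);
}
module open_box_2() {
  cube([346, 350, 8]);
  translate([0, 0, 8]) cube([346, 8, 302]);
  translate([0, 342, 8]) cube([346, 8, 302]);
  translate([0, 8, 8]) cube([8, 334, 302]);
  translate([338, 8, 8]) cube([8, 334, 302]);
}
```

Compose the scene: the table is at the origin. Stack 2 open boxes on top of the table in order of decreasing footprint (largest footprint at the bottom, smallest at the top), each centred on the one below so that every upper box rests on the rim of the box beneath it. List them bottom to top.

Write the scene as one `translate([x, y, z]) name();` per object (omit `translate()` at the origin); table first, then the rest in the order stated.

table();
translate([209, 97, 721]) open_box();
translate([218, 101, 975]) open_box_2();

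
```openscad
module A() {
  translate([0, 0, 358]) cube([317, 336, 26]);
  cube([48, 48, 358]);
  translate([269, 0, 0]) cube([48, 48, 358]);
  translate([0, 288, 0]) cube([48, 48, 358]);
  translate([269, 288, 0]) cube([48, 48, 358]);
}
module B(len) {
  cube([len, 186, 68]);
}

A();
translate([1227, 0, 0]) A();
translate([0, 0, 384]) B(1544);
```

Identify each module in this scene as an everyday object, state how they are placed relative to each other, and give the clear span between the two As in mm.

Second stool starts at x = 1227; first ends at x = 317; clear span = 1227 − 317 = 910 mm.

A is a stool. B is a beam. A beam spans the tops of two stools. The clear span between the two stools is 910 mm.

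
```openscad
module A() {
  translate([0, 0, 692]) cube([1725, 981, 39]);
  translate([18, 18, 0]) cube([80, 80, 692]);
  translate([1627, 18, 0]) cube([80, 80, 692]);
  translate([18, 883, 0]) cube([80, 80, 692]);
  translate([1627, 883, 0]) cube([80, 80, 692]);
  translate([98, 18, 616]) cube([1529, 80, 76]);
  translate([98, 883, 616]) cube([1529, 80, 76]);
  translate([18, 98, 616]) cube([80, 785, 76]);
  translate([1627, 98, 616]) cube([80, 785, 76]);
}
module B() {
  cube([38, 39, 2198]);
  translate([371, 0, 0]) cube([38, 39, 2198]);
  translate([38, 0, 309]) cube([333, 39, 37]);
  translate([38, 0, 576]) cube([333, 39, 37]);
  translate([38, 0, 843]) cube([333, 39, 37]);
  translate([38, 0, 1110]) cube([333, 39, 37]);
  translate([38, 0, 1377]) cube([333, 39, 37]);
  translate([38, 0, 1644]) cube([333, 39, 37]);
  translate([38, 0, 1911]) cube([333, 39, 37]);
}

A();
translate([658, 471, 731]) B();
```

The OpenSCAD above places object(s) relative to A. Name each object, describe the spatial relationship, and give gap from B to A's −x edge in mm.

The ladder's min-x is at 658; the table's min-x is 0; gap = 658 mm.

A is a table. B is a ladder. The ladder is on top of the table, centred. The gap from the ladder to the table's −x edge is 658 mm.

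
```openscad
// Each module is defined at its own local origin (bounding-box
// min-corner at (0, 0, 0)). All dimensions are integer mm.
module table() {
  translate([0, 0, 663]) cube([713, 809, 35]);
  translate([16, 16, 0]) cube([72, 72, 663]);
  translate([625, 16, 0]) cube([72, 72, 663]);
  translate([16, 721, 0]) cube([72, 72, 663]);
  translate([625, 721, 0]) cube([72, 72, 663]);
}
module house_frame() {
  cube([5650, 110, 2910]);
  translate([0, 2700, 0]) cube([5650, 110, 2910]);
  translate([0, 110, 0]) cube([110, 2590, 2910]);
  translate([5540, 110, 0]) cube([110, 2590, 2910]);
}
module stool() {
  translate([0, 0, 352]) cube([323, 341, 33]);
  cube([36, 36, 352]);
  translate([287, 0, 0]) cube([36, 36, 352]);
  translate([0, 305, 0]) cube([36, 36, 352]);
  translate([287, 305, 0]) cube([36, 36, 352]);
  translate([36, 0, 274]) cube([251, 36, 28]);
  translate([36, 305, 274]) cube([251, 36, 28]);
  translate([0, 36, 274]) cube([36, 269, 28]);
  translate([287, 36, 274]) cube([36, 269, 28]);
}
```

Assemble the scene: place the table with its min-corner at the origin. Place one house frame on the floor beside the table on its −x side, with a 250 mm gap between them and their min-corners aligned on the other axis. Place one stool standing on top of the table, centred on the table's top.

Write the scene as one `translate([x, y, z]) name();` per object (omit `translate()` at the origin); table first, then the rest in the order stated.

table();
translate([-5900, 0, 0]) house_frame();
translate([195, 234, 698]) stool();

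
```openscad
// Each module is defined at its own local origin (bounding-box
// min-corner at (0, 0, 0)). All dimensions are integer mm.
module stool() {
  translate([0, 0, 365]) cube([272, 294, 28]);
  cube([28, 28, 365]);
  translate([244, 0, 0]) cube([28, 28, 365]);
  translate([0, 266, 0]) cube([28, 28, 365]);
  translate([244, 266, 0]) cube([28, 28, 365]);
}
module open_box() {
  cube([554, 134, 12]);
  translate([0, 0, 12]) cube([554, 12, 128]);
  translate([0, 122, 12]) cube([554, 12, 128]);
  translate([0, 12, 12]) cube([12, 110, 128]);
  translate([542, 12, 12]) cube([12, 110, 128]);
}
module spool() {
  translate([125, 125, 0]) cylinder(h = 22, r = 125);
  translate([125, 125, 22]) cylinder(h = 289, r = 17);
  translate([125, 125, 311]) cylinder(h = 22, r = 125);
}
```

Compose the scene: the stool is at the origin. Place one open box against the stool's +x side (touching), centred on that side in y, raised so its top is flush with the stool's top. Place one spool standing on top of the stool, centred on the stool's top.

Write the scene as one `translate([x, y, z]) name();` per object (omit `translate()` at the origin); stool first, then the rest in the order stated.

stool();
translate([272, 80, 253]) open_box();
translate([11, 22, 393]) spool();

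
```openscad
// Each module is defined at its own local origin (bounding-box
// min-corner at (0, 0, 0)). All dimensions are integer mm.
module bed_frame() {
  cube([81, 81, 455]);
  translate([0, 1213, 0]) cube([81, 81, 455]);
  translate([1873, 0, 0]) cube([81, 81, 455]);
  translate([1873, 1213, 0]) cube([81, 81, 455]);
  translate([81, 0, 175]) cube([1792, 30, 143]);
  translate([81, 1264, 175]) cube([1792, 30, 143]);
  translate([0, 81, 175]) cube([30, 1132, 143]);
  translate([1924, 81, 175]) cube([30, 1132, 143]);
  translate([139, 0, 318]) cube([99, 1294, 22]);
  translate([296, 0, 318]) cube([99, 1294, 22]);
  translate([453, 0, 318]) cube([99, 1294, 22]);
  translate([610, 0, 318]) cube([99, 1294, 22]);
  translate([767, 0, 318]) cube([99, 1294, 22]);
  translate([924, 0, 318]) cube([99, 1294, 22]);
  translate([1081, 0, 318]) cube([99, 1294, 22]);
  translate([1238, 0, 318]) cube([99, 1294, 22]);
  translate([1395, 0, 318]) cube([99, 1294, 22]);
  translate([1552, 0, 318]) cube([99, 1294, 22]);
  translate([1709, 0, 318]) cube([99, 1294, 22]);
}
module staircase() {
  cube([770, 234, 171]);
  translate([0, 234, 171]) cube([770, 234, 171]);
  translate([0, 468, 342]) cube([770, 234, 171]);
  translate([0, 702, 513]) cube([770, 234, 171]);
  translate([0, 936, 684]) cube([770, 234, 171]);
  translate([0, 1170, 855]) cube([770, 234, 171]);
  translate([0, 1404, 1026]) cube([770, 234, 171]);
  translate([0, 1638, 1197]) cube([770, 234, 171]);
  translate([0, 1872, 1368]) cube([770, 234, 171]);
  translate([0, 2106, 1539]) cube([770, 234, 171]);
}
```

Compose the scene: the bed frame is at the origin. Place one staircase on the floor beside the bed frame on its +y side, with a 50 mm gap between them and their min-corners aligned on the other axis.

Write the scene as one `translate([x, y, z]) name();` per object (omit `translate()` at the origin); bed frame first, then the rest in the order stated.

bed_frame();
translate([0, 1344, 0]) staircase();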